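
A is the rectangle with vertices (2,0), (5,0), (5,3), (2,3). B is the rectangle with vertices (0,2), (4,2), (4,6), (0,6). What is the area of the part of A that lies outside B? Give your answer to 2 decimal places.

7.00

|A∩B|: x∈[2,4], y∈[2,3] → 2·1 = 2.
|A| = 9.
|A ∖ B| = |A| − |A∩B| = 9 − 2 = 7.00.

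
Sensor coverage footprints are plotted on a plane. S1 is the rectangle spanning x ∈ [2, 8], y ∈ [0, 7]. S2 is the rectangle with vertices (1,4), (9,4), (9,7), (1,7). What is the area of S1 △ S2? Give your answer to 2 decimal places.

30.00

|S1∩S2|: x∈[2,8], y∈[4,7] → 6·3 = 18.
|S1 △ S2| = |S1| + |S2| − 2·|S1∩S2| = 42 + 24 − 36 = 30.00.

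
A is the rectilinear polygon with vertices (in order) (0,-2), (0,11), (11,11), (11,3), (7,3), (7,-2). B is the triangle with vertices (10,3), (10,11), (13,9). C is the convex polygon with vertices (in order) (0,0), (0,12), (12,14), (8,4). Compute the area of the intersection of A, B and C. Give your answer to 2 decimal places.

The intersection is the polygon with vertices (10,11), (10.632,10.579), (10,9).
By the shoelace formula its area is 0.63.

0.63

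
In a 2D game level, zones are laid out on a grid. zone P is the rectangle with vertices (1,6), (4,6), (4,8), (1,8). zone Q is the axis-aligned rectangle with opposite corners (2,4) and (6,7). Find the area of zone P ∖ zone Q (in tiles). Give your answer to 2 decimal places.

4.00

|zone P∩zone Q|: x∈[2,4], y∈[6,7] → 2·1 = 2.
|zone P| = 6.
|zone P ∖ zone Q| = |zone P| − |zone P∩zone Q| = 6 − 2 = 4.00.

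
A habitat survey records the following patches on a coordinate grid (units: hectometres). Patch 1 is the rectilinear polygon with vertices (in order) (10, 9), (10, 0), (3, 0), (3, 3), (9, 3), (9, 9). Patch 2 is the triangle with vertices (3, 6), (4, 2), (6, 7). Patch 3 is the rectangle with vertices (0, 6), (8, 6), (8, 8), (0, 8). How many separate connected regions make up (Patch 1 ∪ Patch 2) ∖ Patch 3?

1

(Patch 1 ∪ Patch 2) ∖ Patch 3 is a single connected region.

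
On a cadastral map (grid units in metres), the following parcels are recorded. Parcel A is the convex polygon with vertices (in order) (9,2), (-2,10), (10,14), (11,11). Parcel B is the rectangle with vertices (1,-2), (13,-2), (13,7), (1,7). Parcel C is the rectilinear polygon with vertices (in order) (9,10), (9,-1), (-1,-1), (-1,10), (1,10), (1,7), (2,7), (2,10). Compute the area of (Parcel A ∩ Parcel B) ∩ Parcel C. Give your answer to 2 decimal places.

The region (Parcel A ∩ Parcel B) ∩ Parcel C is the polygon with vertices (9,7), (9,2), (2.125,7).
By the shoelace formula its area is 17.19.

17.19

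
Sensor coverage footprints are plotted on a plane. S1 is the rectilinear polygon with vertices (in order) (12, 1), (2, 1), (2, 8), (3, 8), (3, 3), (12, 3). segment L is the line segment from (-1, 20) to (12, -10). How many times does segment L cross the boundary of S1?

2

The segment meets the boundary at (7.233,1), (6.367,3).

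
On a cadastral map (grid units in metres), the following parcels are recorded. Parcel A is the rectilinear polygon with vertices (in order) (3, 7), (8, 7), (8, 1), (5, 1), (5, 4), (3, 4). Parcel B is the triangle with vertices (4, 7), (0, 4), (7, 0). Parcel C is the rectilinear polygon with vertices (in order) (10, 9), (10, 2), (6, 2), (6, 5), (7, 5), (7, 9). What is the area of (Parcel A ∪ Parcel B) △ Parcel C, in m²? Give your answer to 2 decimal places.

43.18

|Parcel A ∪ Parcel B| = 35.1786.
|(Parcel A ∪ Parcel B) ∩ Parcel C| = 8.
|(Parcel A ∪ Parcel B) △ Parcel C| = 35.1786 + 24 − 16 = 43.18.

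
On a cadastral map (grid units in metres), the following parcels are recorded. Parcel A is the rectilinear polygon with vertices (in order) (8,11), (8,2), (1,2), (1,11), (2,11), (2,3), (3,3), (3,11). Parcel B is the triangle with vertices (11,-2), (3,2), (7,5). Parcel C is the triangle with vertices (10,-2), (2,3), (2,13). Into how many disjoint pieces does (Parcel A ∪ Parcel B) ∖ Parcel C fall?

2

(Parcel A ∪ Parcel B) ∖ Parcel C splits into 2 disjoint pieces (area 26.6008, area 10.25).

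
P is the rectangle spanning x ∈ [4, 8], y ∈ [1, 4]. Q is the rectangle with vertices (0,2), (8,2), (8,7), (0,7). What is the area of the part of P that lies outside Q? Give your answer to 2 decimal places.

4.00

|P∩Q|: x∈[4,8], y∈[2,4] → 4·2 = 8.
|P| = 12.
|P ∖ Q| = |P| − |P∩Q| = 12 − 8 = 4.00.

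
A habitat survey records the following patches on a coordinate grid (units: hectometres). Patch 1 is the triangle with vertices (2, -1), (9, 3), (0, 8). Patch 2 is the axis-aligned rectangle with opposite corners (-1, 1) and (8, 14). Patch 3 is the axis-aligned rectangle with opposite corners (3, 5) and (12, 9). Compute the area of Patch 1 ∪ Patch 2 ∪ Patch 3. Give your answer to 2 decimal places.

137.51

By inclusion–exclusion:
Individual areas: |Patch 1| = 35.5, |Patch 2| = 117, |Patch 3| = 36.
|Patch 1∩Patch 2| = 30.9921.
|Patch 1∩Patch 3| = 1.6.
|Patch 2∩Patch 3|: x∈[3,8], y∈[5,9] → 5·4 = 20.
|Patch 1∩Patch 2∩Patch 3| = 1.6.
|Patch 1 ∪ Patch 2 ∪ Patch 3| = 188.5 − 52.5921 + 1.6 = 137.51.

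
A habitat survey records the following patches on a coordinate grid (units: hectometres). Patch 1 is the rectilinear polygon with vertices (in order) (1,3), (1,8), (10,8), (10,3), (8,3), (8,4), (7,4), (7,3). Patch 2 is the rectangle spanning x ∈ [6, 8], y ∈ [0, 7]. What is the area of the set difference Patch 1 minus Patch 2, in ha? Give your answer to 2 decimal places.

37.00

|Patch 1| = 44, |Patch 1∩Patch 2| = 7.
|Patch 1 ∖ Patch 2| = |Patch 1| − |Patch 1∩Patch 2| = 44 − 7 = 37.00.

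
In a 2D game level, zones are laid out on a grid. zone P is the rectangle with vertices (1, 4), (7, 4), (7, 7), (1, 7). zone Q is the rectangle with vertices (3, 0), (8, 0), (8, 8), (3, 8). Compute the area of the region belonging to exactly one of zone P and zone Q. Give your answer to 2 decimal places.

|zone P∩zone Q|: x∈[3,7], y∈[4,7] → 4·3 = 12.
|zone P △ zone Q| = |zone P| + |zone Q| − 2·|zone P∩zone Q| = 18 + 40 − 24 = 34.00.

34.00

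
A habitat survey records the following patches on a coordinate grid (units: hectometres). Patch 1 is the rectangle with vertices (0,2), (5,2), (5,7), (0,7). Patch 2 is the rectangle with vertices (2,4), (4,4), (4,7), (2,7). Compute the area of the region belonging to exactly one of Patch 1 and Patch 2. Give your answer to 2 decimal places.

|Patch 1∩Patch 2|: x∈[2,4], y∈[4,7] → 2·3 = 6.
|Patch 1 △ Patch 2| = |Patch 1| + |Patch 2| − 2·|Patch 1∩Patch 2| = 25 + 6 − 12 = 19.00.

19.00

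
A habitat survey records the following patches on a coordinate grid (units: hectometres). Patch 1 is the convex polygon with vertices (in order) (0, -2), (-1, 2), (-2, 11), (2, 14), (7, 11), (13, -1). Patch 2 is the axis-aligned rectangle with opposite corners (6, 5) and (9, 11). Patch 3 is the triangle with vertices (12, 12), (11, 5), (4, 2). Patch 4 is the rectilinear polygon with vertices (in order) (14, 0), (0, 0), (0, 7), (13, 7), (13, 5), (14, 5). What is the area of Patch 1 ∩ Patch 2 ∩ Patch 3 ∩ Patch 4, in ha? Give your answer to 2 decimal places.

3.60

The intersection is the polygon with vertices (6.4,5), (8,7), (9,7), (9,5).
By the shoelace formula its area is 3.60.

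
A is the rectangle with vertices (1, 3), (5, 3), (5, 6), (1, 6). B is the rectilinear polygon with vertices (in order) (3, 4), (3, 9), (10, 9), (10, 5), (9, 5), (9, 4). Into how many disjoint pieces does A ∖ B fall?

A ∖ B is a single connected region.

1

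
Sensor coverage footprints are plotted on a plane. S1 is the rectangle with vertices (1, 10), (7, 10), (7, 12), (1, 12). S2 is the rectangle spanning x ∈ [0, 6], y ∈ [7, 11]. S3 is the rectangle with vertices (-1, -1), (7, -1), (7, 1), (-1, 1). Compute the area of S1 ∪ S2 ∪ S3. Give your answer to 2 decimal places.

47.00

By inclusion–exclusion:
Individual areas: |S1| = 12, |S2| = 24, |S3| = 16.
|S1∩S2|: x∈[1,6], y∈[10,11] → 5·1 = 5.
|S1∩S3| = 0 (no overlap).
|S2∩S3| = 0 (no overlap).
|S1∩S2∩S3| = 0.
|S1 ∪ S2 ∪ S3| = 52 − 5 + 0 = 47.00.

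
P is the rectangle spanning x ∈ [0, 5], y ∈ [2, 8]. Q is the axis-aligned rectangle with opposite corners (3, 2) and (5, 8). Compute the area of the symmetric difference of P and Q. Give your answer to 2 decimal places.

|P∩Q|: x∈[3,5], y∈[2,8] → 2·6 = 12.
|P △ Q| = |P| + |Q| − 2·|P∩Q| = 30 + 12 − 24 = 18.00.

18.00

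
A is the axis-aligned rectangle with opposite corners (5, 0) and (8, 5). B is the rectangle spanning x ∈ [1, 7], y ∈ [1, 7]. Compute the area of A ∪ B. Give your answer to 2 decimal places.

43.00

By inclusion–exclusion:
Individual areas: |A| = 15, |B| = 36.
|A∩B|: x∈[5,7], y∈[1,5] → 2·4 = 8.
|A ∪ B| = 51 − 8 = 43.00.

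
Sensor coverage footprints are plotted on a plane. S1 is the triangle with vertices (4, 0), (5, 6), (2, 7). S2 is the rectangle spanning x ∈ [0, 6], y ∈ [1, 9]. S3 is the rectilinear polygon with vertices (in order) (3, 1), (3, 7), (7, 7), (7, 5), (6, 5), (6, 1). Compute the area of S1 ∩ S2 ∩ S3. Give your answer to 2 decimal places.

The intersection is the polygon with vertices (5,6), (4.167,1), (3.714,1), (3,3.5), (3,6.667).
By the shoelace formula its area is 7.69.

7.69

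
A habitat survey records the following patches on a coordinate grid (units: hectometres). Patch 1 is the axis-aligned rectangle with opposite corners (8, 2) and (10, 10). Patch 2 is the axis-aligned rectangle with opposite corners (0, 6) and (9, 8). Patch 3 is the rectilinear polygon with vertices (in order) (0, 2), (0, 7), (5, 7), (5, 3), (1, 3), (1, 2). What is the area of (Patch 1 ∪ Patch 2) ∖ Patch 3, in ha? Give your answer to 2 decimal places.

|Patch 1 ∪ Patch 2| = 32.
|(Patch 1 ∪ Patch 2) ∩ Patch 3| = 5.
|(Patch 1 ∪ Patch 2) ∖ Patch 3| = 32 − 5 = 27.00.

27.00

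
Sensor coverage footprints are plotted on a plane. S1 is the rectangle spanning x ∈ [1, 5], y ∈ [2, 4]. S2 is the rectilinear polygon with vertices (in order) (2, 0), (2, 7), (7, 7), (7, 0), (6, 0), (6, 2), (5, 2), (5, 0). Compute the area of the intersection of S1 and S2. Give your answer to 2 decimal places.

The intersection is the polygon with vertices (5,4), (5,2), (2,2), (2,4).
By the shoelace formula its area is 6.00.

6.00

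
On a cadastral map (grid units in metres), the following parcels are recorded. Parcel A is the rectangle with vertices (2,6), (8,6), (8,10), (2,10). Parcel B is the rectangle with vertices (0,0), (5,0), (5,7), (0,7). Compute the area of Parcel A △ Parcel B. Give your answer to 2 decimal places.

53.00

|Parcel A∩Parcel B|: x∈[2,5], y∈[6,7] → 3·1 = 3.
|Parcel A △ Parcel B| = |Parcel A| + |Parcel B| − 2·|Parcel A∩Parcel B| = 24 + 35 − 6 = 53.00.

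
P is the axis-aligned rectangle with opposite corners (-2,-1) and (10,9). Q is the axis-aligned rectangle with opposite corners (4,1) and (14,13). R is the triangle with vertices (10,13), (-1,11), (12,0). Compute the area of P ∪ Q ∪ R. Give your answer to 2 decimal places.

By inclusion–exclusion:
Individual areas: |P| = 120, |Q| = 120, |R| = 73.5.
|P∩Q|: x∈[4,10], y∈[1,9] → 6·8 = 48.
|P∩R| = 31.5559.
|Q∩R| = 60.1364.
|P∩Q∩R| = 28.6154.
|P ∪ Q ∪ R| = 313.5 − 139.6923 + 28.6154 = 202.42.

202.42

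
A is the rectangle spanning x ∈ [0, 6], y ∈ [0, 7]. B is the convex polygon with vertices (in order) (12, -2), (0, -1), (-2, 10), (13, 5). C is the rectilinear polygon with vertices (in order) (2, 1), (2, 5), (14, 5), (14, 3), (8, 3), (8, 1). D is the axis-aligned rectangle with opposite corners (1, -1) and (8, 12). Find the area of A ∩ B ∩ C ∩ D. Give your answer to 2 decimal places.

16.00

The intersection is the polygon with vertices (2,1), (2,5), (6,5), (6,1).
By the shoelace formula its area is 16.00.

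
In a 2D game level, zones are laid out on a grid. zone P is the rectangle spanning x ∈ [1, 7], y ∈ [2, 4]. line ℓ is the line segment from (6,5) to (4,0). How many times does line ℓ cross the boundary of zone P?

The segment meets the boundary at (4.8,2), (5.6,4).

2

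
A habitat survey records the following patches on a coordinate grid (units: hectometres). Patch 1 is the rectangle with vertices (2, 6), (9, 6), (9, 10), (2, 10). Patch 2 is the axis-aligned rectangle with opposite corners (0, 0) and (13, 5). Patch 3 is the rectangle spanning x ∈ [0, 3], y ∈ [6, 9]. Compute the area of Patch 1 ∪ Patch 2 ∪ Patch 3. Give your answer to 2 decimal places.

By inclusion–exclusion:
Individual areas: |Patch 1| = 28, |Patch 2| = 65, |Patch 3| = 9.
|Patch 1∩Patch 2| = 0 (no overlap).
|Patch 1∩Patch 3|: x∈[2,3], y∈[6,9] → 1·3 = 3.
|Patch 2∩Patch 3| = 0 (no overlap).
|Patch 1∩Patch 2∩Patch 3| = 0.
|Patch 1 ∪ Patch 2 ∪ Patch 3| = 102 − 3 + 0 = 99.00.

99.00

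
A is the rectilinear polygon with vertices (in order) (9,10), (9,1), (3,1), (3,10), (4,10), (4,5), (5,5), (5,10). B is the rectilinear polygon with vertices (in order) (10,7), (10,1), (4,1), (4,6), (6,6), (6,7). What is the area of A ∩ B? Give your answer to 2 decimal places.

27.00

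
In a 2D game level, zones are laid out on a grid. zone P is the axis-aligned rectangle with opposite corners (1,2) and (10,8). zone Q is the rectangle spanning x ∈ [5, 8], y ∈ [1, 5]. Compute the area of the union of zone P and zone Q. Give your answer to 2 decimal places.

By inclusion–exclusion:
Individual areas: |zone P| = 54, |zone Q| = 12.
|zone P∩zone Q|: x∈[5,8], y∈[2,5] → 3·3 = 9.
|zone P ∪ zone Q| = 66 − 9 = 57.00.

57.00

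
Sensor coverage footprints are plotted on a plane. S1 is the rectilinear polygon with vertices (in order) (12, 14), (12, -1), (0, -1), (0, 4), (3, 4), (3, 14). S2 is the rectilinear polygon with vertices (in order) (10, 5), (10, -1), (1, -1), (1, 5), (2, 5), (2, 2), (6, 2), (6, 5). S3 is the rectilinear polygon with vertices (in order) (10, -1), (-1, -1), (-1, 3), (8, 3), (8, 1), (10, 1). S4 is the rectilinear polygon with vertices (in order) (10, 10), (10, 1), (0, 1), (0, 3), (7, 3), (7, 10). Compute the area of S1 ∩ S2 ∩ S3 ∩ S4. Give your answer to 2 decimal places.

10.00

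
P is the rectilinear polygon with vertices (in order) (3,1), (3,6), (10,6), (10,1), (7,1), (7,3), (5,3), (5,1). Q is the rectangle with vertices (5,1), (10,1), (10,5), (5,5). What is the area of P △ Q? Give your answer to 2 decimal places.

|P| = 31, |Q| = 20, |P∩Q| = 16.
|P △ Q| = |P| + |Q| − 2·|P∩Q| = 31 + 20 − 32 = 19.00.

19.00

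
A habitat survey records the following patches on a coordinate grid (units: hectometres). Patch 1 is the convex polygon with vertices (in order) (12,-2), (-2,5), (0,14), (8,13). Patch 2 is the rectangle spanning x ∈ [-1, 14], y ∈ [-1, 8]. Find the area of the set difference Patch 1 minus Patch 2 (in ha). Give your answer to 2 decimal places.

|Patch 1| = 128, |Patch 1∩Patch 2| = 73.55.
|Patch 1 ∖ Patch 2| = |Patch 1| − |Patch 1∩Patch 2| = 128 − 73.55 = 54.45.

54.45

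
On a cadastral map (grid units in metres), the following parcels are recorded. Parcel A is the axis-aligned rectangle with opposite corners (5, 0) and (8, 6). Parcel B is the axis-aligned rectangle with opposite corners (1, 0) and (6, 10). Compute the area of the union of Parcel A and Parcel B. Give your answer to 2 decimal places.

62.00

By inclusion–exclusion:
Individual areas: |Parcel A| = 18, |Parcel B| = 50.
|Parcel A∩Parcel B|: x∈[5,6], y∈[0,6] → 1·6 = 6.
|Parcel A ∪ Parcel B| = 68 − 6 = 62.00.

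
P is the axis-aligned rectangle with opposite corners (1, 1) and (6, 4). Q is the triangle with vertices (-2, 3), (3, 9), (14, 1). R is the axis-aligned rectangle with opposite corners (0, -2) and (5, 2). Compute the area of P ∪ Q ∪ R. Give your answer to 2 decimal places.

By inclusion–exclusion:
Individual areas: |P| = 15, |Q| = 53, |R| = 20.
|P∩Q| = 8.4375.
|P∩R|: x∈[1,5], y∈[1,2] → 4·1 = 4.
|Q∩R| = 0.
|P∩Q∩R| = 0.
|P ∪ Q ∪ R| = 88 − 12.4375 + 0 = 75.56.

75.56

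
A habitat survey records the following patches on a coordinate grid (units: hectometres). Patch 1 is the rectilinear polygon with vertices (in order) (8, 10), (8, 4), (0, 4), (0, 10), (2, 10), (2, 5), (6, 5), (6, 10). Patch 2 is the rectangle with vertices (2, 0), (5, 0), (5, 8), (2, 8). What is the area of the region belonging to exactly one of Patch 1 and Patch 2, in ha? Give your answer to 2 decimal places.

46.00

|Patch 1| = 28, |Patch 2| = 24, |Patch 1∩Patch 2| = 3.
|Patch 1 △ Patch 2| = |Patch 1| + |Patch 2| − 2·|Patch 1∩Patch 2| = 28 + 24 − 6 = 46.00.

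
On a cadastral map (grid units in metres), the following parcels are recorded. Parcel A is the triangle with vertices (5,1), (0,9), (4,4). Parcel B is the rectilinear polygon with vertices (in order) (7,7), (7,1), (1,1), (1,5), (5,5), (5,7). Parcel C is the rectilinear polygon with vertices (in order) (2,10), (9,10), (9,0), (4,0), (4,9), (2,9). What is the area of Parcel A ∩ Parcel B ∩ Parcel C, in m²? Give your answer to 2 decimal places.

The intersection is the polygon with vertices (5,1), (4,2.6), (4,4).
By the shoelace formula its area is 0.70.

0.70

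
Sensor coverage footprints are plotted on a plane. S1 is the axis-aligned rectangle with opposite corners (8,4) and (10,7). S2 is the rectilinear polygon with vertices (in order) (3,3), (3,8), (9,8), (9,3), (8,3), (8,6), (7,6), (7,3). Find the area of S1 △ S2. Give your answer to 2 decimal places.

|S1| = 6, |S2| = 27, |S1∩S2| = 3.
|S1 △ S2| = |S1| + |S2| − 2·|S1∩S2| = 6 + 27 − 6 = 27.00.

27.00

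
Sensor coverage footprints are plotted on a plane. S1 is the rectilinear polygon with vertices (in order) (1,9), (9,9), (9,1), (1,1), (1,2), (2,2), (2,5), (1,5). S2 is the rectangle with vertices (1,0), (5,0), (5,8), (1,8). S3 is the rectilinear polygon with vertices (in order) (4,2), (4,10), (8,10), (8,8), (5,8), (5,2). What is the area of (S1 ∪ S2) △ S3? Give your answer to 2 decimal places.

|S1 ∪ S2| = 68.
|(S1 ∪ S2) ∩ S3| = 10.
|(S1 ∪ S2) △ S3| = 68 + 14 − 20 = 62.00.

62.00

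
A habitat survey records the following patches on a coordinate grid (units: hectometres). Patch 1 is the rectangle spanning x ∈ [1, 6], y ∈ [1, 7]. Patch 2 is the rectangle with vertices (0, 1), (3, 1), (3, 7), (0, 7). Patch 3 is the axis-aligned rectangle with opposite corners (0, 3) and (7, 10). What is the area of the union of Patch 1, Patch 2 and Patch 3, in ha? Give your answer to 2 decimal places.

By inclusion–exclusion:
Individual areas: |Patch 1| = 30, |Patch 2| = 18, |Patch 3| = 49.
|Patch 1∩Patch 2|: x∈[1,3], y∈[1,7] → 2·6 = 12.
|Patch 1∩Patch 3|: x∈[1,6], y∈[3,7] → 5·4 = 20.
|Patch 2∩Patch 3|: x∈[0,3], y∈[3,7] → 3·4 = 12.
|Patch 1∩Patch 2∩Patch 3| = 8.
|Patch 1 ∪ Patch 2 ∪ Patch 3| = 97 − 44 + 8 = 61.00.

61.00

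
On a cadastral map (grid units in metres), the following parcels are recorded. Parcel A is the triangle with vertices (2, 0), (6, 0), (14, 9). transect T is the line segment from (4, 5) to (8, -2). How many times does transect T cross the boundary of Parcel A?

2

The segment meets the boundary at (6.522,0.587), (5.4,2.55).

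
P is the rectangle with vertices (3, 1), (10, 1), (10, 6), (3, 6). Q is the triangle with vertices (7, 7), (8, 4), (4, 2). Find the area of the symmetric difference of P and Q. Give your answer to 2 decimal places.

28.93

|P| = 35, |Q| = 7, |P∩Q| = 6.5333.
|P △ Q| = |P| + |Q| − 2·|P∩Q| = 35 + 7 − 13.0667 = 28.93.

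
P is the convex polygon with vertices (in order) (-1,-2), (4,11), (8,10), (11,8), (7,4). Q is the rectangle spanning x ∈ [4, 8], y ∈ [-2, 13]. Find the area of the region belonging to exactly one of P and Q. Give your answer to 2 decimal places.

|P| = 59.5, |Q| = 60, |P∩Q| = 28.875.
|P △ Q| = |P| + |Q| − 2·|P∩Q| = 59.5 + 60 − 57.75 = 61.75.

61.75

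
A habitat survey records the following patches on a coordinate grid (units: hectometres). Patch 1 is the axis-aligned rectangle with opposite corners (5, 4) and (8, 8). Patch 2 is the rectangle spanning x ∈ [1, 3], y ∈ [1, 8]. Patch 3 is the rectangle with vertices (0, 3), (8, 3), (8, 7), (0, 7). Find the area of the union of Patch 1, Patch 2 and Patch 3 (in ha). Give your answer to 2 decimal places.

41.00

By inclusion–exclusion:
Individual areas: |Patch 1| = 12, |Patch 2| = 14, |Patch 3| = 32.
|Patch 1∩Patch 2| = 0 (no overlap).
|Patch 1∩Patch 3|: x∈[5,8], y∈[4,7] → 3·3 = 9.
|Patch 2∩Patch 3|: x∈[1,3], y∈[3,7] → 2·4 = 8.
|Patch 1∩Patch 2∩Patch 3| = 0.
|Patch 1 ∪ Patch 2 ∪ Patch 3| = 58 − 17 + 0 = 41.00.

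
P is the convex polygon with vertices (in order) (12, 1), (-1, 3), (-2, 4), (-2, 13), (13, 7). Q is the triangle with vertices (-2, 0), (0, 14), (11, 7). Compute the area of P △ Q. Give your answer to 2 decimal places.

|P| = 116.5, |Q| = 84, |P∩Q| = 70.3204.
|P △ Q| = |P| + |Q| − 2·|P∩Q| = 116.5 + 84 − 140.6408 = 59.86.

59.86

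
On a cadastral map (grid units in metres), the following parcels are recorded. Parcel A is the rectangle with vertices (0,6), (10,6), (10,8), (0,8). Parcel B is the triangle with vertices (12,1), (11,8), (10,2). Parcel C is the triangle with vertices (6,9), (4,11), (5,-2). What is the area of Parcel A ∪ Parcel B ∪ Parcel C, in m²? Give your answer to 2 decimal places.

35.48

By inclusion–exclusion:
Individual areas: |Parcel A| = 20, |Parcel B| = 6.5, |Parcel C| = 12.
|Parcel A∩Parcel B| = 0.
|Parcel A∩Parcel C| = 3.021.
|Parcel B∩Parcel C| = 0.
|Parcel A∩Parcel B∩Parcel C| = 0.
|Parcel A ∪ Parcel B ∪ Parcel C| = 38.5 − 3.021 + 0 = 35.48.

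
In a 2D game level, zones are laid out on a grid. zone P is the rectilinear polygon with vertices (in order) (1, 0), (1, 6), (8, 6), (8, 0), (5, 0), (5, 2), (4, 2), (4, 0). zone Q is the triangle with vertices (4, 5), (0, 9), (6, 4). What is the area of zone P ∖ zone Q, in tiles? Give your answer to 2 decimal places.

|zone P| = 40, |zone P∩zone Q| = 1.1.
|zone P ∖ zone Q| = |zone P| − |zone P∩zone Q| = 40 − 1.1 = 38.90.

38.90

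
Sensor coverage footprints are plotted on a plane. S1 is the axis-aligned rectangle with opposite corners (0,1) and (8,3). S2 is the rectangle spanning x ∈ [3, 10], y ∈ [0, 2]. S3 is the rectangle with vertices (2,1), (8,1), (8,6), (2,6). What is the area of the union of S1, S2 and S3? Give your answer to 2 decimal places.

By inclusion–exclusion:
Individual areas: |S1| = 16, |S2| = 14, |S3| = 30.
|S1∩S2|: x∈[3,8], y∈[1,2] → 5·1 = 5.
|S1∩S3|: x∈[2,8], y∈[1,3] → 6·2 = 12.
|S2∩S3|: x∈[3,8], y∈[1,2] → 5·1 = 5.
|S1∩S2∩S3| = 5.
|S1 ∪ S2 ∪ S3| = 60 − 22 + 5 = 43.00.

43.00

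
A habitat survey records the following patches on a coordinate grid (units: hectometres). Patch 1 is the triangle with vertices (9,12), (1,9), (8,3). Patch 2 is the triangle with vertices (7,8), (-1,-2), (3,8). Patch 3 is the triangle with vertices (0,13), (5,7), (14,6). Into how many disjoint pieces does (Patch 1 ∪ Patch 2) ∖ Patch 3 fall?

2

(Patch 1 ∪ Patch 2) ∖ Patch 3 splits into 2 disjoint pieces (area 28.6313, area 6.3553).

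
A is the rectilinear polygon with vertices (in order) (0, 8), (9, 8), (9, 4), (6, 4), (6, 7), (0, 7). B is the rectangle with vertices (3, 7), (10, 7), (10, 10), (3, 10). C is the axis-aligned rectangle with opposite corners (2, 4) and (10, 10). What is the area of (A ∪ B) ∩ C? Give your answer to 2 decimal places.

31.00

|A ∪ B| = 33.
|(A ∪ B) ∩ C| = 31.00.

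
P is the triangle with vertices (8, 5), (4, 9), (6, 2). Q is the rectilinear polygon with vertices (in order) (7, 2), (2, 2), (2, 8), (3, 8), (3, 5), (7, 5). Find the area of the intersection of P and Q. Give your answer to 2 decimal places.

3.54

The intersection is the polygon with vertices (5.143,5), (7,5), (7,3.5), (6,2).
By the shoelace formula its area is 3.54.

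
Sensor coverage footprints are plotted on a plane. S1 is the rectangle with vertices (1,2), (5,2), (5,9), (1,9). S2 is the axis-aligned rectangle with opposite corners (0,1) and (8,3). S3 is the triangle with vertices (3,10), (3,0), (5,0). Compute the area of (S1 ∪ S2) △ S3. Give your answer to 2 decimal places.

|S1 ∪ S2| = 40.
|(S1 ∪ S2) ∩ S3| = 8.
|(S1 ∪ S2) △ S3| = 40 + 10 − 16 = 34.00.

34.00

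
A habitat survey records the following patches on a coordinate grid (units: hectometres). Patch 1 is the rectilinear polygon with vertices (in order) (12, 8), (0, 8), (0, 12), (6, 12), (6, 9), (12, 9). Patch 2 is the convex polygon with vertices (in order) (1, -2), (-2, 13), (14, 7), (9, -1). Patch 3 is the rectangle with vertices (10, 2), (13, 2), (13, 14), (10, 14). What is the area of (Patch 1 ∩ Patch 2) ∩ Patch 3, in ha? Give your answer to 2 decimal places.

0.33

The region (Patch 1 ∩ Patch 2) ∩ Patch 3 is the polygon with vertices (11.333,8), (10,8), (10,8.5).
By the shoelace formula its area is 0.33.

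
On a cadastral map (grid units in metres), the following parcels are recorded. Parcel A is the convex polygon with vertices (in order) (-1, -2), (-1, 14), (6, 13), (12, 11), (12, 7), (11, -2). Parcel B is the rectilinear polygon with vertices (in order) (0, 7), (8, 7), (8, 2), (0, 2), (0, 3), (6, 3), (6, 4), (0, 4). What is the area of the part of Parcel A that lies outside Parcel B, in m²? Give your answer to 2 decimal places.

154.00

|Parcel A| = 188, |Parcel A∩Parcel B| = 34.
|Parcel A ∖ Parcel B| = |Parcel A| − |Parcel A∩Parcel B| = 188 − 34 = 154.00.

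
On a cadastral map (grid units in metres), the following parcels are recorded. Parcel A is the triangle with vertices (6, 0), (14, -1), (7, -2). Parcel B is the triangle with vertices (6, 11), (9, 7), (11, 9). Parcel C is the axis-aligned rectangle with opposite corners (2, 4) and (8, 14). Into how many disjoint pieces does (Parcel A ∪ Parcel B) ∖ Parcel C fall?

2

(Parcel A ∪ Parcel B) ∖ Parcel C splits into 2 disjoint pieces (area 7.5, area 5.1333).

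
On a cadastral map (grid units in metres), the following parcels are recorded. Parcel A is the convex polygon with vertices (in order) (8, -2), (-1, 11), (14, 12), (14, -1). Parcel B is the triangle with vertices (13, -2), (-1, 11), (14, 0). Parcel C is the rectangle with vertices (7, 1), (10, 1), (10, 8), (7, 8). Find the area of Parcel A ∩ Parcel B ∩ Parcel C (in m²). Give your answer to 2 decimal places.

5.54

The intersection is the polygon with vertices (7,3.571), (7,5.133), (10,2.933), (10,1), (9.769,1).
By the shoelace formula its area is 5.54.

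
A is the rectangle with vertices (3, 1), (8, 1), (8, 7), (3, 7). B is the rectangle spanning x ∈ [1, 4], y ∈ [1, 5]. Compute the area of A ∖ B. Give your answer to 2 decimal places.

26.00

|A∩B|: x∈[3,4], y∈[1,5] → 1·4 = 4.
|A| = 30.
|A ∖ B| = |A| − |A∩B| = 30 − 4 = 26.00.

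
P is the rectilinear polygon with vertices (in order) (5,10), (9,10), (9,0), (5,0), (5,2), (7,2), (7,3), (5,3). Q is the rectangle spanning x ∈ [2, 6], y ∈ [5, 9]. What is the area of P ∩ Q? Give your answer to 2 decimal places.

The intersection is the polygon with vertices (5,9), (6,9), (6,5), (5,5).
By the shoelace formula its area is 4.00.

4.00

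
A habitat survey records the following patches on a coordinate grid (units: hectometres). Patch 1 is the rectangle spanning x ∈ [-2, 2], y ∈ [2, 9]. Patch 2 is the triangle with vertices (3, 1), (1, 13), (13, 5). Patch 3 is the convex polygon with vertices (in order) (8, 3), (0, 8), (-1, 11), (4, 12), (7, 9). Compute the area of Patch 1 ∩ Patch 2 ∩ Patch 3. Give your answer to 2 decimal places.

The intersection is the polygon with vertices (2,7), (1.667,9), (2,9).
By the shoelace formula its area is 0.33.

0.33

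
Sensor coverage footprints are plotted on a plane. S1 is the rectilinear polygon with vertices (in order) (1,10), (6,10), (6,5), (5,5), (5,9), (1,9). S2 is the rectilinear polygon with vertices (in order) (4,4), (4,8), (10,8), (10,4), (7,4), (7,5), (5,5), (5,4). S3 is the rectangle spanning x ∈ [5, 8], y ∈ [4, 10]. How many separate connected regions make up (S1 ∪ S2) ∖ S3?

(S1 ∪ S2) ∖ S3 splits into 3 disjoint pieces (area 8, area 4, area 4).

3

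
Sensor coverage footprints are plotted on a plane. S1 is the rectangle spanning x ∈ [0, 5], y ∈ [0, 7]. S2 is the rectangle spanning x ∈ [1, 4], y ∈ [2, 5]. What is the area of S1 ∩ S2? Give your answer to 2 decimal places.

9.00

|S1∩S2|: x∈[1,4], y∈[2,5] → 3·3 = 9.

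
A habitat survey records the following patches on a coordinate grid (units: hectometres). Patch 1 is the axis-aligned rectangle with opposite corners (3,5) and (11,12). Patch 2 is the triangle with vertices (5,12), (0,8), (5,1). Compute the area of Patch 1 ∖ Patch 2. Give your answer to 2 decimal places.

43.60

|Patch 1| = 56, |Patch 1∩Patch 2| = 12.4.
|Patch 1 ∖ Patch 2| = |Patch 1| − |Patch 1∩Patch 2| = 56 − 12.4 = 43.60.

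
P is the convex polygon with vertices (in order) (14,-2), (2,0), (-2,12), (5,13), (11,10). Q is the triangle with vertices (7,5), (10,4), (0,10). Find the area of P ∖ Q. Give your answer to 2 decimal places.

|P| = 156.5, |P∩Q| = 4.
|P ∖ Q| = |P| − |P∩Q| = 156.5 − 4 = 152.50.

152.50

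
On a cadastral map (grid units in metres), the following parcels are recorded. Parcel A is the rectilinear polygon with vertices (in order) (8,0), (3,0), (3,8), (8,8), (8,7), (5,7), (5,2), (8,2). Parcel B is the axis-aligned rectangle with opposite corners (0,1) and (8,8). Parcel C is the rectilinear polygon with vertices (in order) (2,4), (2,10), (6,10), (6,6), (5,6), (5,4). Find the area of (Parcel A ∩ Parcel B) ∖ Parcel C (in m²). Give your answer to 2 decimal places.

|Parcel A ∩ Parcel B| = 20.
|(Parcel A ∩ Parcel B) ∩ Parcel C| = 9.
|(Parcel A ∩ Parcel B) ∖ Parcel C| = 20 − 9 = 11.00.

11.00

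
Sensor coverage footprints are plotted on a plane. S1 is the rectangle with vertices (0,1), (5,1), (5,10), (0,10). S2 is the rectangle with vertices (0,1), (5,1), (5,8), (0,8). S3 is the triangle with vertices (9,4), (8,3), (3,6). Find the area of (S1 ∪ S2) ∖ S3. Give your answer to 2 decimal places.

44.47

|S1 ∪ S2| = 45.
|(S1 ∪ S2) ∩ S3| = 0.5333.
|(S1 ∪ S2) ∖ S3| = 45 − 0.5333 = 44.47.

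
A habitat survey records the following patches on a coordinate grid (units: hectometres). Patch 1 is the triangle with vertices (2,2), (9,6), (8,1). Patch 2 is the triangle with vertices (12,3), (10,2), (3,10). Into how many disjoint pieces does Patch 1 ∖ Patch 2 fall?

2

Patch 1 ∖ Patch 2 splits into 2 disjoint pieces (area 13.7835, area 0.1262).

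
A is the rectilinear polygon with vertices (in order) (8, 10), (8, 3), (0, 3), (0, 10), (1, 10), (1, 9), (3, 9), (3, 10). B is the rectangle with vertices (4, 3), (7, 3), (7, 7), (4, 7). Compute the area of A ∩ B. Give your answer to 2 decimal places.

12.00

The intersection is the polygon with vertices (4,3), (4,7), (7,7), (7,3).
By the shoelace formula its area is 12.00.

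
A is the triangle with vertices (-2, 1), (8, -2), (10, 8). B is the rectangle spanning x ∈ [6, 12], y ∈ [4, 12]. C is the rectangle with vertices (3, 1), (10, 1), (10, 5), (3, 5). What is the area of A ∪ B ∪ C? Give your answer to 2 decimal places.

95.57

By inclusion–exclusion:
Individual areas: |A| = 53, |B| = 48, |C| = 28.
|A∩B| = 9.7333.
|A∩C| = 22.994.
|B∩C|: x∈[6,10], y∈[4,5] → 4·1 = 4.
|A∩B∩C| = 3.3.
|A ∪ B ∪ C| = 129 − 36.7274 + 3.3 = 95.57.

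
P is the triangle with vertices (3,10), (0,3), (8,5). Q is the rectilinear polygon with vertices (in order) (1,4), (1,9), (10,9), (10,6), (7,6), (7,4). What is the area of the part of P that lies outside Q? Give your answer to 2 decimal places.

|P| = 25, |P∩Q| = 21.494.
|P ∖ Q| = |P| − |P∩Q| = 25 − 21.494 = 3.51.

3.51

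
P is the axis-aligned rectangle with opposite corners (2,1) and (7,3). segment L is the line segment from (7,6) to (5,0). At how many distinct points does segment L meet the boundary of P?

2

The segment meets the boundary at (5.333,1), (6,3).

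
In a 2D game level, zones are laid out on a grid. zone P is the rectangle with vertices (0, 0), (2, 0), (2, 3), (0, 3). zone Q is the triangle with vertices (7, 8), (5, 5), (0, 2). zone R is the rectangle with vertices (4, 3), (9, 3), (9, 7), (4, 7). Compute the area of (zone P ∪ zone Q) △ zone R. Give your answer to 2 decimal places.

25.86

|zone P ∪ zone Q| = 10.25.
|(zone P ∪ zone Q) ∩ zone R| = 2.1929.
|(zone P ∪ zone Q) △ zone R| = 10.25 + 20 − 4.3857 = 25.86.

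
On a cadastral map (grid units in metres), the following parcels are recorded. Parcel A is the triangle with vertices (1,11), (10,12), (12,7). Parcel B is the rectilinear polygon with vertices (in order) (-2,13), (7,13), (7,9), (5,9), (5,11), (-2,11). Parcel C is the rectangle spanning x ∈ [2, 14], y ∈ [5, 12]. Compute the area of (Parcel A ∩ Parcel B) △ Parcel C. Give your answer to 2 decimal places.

78.52

|Parcel A ∩ Parcel B| = 5.5909.
|(Parcel A ∩ Parcel B) ∩ Parcel C| = 5.5354.
|(Parcel A ∩ Parcel B) △ Parcel C| = 5.5909 + 84 − 11.0707 = 78.52.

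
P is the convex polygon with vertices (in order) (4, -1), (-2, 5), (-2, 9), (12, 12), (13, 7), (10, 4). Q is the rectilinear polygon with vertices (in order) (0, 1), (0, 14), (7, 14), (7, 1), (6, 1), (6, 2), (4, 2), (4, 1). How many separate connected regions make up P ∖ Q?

P ∖ Q splits into 3 disjoint pieces (area 6.4, area 10.4286, area 42.0714).

3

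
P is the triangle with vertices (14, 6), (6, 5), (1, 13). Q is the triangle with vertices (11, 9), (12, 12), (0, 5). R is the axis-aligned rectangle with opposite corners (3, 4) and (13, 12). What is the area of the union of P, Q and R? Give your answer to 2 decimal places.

83.44

By inclusion–exclusion:
Individual areas: |P| = 34.5, |Q| = 14.5, |R| = 80.
|P∩Q| = 5.5525.
|P∩R| = 32.0452.
|Q∩R| = 13.5114.
|P∩Q∩R| = 5.5525.
|P ∪ Q ∪ R| = 129 − 51.1091 + 5.5525 = 83.44.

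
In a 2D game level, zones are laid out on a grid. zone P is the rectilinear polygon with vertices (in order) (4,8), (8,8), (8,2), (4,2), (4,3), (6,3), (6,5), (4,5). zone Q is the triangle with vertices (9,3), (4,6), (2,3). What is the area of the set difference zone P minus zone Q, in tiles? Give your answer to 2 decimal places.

|zone P| = 20, |zone P∩zone Q| = 3.2333.
|zone P ∖ zone Q| = |zone P| − |zone P∩zone Q| = 20 − 3.2333 = 16.77.

16.77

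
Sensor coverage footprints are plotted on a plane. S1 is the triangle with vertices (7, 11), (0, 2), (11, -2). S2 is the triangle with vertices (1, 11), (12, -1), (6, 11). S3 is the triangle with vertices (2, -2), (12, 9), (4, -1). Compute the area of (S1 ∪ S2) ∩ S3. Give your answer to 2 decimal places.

3.36

The region (S1 ∪ S2) ∩ S3 is the polygon with vertices (8.923,5.154), (4.958,0.197), (4.236,0.46), (8.774,5.452).
By the shoelace formula its area is 3.36.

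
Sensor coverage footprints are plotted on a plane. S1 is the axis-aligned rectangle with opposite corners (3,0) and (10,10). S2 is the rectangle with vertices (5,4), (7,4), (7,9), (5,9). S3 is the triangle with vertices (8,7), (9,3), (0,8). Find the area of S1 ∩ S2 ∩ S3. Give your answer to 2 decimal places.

5.17

The intersection is the polygon with vertices (5,7.375), (7,7.125), (7,4.111), (5,5.222).
By the shoelace formula its area is 5.17.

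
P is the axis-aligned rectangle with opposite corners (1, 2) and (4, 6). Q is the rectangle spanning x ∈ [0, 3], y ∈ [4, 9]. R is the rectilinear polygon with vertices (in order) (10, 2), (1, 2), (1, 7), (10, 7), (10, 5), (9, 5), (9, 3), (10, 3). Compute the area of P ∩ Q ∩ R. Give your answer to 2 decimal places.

4.00

The intersection is the polygon with vertices (3,6), (3,4), (1,4), (1,6).
By the shoelace formula its area is 4.00.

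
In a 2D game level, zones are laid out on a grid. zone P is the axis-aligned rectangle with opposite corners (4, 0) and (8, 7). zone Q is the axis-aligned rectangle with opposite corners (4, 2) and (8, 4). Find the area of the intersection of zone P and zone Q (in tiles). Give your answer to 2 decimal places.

|zone P∩zone Q|: x∈[4,8], y∈[2,4] → 4·2 = 8.

8.00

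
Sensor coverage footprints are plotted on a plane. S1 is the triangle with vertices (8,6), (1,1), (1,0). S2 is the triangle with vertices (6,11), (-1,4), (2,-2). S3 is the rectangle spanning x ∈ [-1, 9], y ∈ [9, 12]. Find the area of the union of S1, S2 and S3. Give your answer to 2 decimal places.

By inclusion–exclusion:
Individual areas: |S1| = 3.5, |S2| = 31.5, |S3| = 30.
|S1∩S2| = 1.9431.
|S1∩S3| = 0.
|S2∩S3| = 1.3846.
|S1∩S2∩S3| = 0.
|S1 ∪ S2 ∪ S3| = 65 − 3.3278 + 0 = 61.67.

61.67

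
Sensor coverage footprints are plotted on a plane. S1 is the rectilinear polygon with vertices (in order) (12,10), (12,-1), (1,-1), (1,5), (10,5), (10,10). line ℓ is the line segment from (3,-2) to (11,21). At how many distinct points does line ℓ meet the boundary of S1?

2

The segment meets the boundary at (5.435,5), (3.348,-1).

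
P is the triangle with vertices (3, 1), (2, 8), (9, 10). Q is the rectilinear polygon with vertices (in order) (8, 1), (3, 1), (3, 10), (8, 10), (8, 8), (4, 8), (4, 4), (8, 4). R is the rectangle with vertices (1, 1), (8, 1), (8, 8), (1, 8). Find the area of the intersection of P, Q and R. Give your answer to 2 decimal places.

7.00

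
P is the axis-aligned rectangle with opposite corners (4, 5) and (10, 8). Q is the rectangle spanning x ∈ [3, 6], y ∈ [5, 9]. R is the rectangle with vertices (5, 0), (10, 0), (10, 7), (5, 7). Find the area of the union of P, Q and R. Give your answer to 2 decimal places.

By inclusion–exclusion:
Individual areas: |P| = 18, |Q| = 12, |R| = 35.
|P∩Q|: x∈[4,6], y∈[5,8] → 2·3 = 6.
|P∩R|: x∈[5,10], y∈[5,7] → 5·2 = 10.
|Q∩R|: x∈[5,6], y∈[5,7] → 1·2 = 2.
|P∩Q∩R| = 2.
|P ∪ Q ∪ R| = 65 − 18 + 2 = 49.00.

49.00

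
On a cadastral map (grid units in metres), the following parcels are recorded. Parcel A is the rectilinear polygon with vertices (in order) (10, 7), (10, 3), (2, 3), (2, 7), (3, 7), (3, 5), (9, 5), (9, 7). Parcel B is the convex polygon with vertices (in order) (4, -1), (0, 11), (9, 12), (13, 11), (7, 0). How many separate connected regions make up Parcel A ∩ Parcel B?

1

Parcel A ∩ Parcel B is a single connected region.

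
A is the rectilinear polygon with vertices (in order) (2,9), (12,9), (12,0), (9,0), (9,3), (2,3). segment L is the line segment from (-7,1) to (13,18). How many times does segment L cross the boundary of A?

2

The segment meets the boundary at (2.412,9), (2,8.65).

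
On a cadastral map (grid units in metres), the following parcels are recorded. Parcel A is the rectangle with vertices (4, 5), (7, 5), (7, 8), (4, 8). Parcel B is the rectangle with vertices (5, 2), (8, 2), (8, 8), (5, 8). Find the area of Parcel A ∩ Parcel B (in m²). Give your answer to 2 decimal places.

|Parcel A∩Parcel B|: x∈[5,7], y∈[5,8] → 2·3 = 6.

6.00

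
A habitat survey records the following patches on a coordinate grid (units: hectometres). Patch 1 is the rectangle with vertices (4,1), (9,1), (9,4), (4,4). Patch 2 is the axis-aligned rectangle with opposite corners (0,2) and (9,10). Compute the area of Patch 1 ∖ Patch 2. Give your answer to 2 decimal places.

5.00

|Patch 1∩Patch 2|: x∈[4,9], y∈[2,4] → 5·2 = 10.
|Patch 1| = 15.
|Patch 1 ∖ Patch 2| = |Patch 1| − |Patch 1∩Patch 2| = 15 − 10 = 5.00.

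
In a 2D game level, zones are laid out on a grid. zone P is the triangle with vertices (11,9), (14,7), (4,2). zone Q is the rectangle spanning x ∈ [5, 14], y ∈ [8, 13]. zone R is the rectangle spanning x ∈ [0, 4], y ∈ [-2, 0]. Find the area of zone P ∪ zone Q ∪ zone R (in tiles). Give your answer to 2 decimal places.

By inclusion–exclusion:
Individual areas: |zone P| = 17.5, |zone Q| = 45, |zone R| = 8.
|zone P∩zone Q| = 1.25.
|zone P∩zone R| = 0.
|zone Q∩zone R| = 0 (no overlap).
|zone P∩zone Q∩zone R| = 0.
|zone P ∪ zone Q ∪ zone R| = 70.5 − 1.25 + 0 = 69.25.

69.25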